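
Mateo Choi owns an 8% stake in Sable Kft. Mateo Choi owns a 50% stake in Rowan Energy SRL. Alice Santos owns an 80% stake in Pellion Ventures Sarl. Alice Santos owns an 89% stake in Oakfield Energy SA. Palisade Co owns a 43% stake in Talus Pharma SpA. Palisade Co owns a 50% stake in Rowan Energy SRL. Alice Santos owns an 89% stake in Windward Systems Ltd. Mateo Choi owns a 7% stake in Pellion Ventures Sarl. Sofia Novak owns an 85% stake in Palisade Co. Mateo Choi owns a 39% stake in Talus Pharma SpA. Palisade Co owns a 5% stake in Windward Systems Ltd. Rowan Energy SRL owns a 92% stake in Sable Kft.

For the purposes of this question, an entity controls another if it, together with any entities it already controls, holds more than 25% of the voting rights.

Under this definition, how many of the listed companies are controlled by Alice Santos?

Alice holds 80% of Pellion, so Alice controls Pellion.
Alice holds 89% of Windward, so Alice controls Windward.
Alice holds 89% of Oakfield, so Alice controls Oakfield.
No other company's threshold is met.
Alice controls 3 companies.

3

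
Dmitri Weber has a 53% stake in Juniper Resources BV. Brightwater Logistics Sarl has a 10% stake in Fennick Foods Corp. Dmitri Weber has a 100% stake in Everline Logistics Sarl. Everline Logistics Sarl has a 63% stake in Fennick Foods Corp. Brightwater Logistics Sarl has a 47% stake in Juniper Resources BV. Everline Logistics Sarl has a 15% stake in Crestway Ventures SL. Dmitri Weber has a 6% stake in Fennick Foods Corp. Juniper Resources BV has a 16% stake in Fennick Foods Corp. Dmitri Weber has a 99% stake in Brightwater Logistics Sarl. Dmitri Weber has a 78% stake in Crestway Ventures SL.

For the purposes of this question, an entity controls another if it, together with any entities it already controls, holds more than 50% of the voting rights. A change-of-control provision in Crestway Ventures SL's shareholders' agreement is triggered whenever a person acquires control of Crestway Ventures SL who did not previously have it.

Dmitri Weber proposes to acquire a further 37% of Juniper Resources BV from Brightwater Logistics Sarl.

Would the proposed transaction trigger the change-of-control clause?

No

The purchase adds only to Dmitri's holdings (Brightwater's stake shrinks), so Dmitri is the only person who could newly come to control Crestway.
Dmitri holds 100% of Everline, so Dmitri controls Everline.
Dmitri and Everline together hold 78% + 15% = 93% of Crestway, so Dmitri controls Crestway.
So Dmitri already controls Crestway before the transaction.
After the purchase, Dmitri's direct stake in Juniper rises to 53% + 37% = 90%, and Brightwater's stake falls to 10%.
Dmitri controlled Crestway already, so this is not a new person acquiring control; every other person's position is unchanged or reduced.
No new person acquires control, so the clause is not triggered.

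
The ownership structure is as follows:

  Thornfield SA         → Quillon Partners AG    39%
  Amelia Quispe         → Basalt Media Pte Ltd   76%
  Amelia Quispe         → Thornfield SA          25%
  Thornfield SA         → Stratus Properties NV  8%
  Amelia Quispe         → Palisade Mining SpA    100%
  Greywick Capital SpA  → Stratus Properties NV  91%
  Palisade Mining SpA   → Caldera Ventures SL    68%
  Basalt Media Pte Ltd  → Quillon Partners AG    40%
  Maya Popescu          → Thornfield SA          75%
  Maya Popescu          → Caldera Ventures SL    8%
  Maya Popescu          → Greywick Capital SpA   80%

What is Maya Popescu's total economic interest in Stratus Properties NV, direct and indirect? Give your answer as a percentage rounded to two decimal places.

Maya reaches Stratus along 2 paths.
Via Greywick: 80% × 91% = 72.8%.
Via Thornfield: 75% × 8% = 6%.
Total: 72.8% + 6% = 78.8%.
Rounded: 78.80%.

78.80%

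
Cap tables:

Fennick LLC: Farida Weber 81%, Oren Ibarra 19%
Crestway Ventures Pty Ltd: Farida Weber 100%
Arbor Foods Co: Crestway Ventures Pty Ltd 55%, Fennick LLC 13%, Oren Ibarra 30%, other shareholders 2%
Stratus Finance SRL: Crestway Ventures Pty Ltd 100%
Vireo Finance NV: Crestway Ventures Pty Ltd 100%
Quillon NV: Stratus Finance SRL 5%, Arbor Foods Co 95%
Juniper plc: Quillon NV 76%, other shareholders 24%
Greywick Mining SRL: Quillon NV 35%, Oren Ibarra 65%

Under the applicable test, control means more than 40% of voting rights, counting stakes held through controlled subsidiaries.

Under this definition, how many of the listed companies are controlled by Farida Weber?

Farida holds 81% of Fennick, so Farida controls Fennick.
Farida holds 100% of Crestway, so Farida controls Crestway.
Crestway and Fennick together hold 55% + 13% = 68% of Arbor, so Farida controls Arbor.
Crestway holds 100% of Stratus, so Farida controls Stratus.
Crestway holds 100% of Vireo, so Farida controls Vireo.
Stratus and Arbor together hold 5% + 95% = 100% of Quillon, so Farida controls Quillon.
Quillon holds 76% of Juniper, so Farida controls Juniper.
No other company's threshold is met.
Farida controls 7 companies.

7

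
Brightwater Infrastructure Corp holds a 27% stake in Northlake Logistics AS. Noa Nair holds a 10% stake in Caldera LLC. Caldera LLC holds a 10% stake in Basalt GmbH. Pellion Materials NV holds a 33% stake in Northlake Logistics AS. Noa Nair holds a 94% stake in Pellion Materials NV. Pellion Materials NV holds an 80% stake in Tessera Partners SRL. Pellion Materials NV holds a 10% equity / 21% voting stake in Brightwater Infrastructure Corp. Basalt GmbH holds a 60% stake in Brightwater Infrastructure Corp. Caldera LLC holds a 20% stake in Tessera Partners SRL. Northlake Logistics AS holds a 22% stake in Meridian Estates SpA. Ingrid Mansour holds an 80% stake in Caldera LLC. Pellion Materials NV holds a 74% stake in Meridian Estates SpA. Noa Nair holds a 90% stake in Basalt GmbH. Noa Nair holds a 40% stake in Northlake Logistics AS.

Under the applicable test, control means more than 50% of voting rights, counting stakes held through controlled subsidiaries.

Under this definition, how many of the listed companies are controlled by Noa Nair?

6

Noa holds 94% of Pellion, so Noa controls Pellion.
Pellion holds 80% of Tessera, so Noa controls Tessera.
Noa holds 90% of Basalt, so Noa controls Basalt.
Pellion and Basalt together hold 21% + 60% = 81% of Brightwater, so Noa controls Brightwater.
Brightwater and Noa and Pellion together hold 27% + 40% + 33% = 100% of Northlake, so Noa controls Northlake.
Pellion and Northlake together hold 74% + 22% = 96% of Meridian, so Noa controls Meridian.
No other company's threshold is met.
Noa controls 6 companies.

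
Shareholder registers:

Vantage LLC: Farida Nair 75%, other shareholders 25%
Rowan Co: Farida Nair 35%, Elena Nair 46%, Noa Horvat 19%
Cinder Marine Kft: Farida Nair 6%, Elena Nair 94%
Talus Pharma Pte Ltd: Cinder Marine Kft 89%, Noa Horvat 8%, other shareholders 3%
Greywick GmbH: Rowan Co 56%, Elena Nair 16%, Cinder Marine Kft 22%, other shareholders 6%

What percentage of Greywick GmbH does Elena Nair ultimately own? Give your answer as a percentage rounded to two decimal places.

62.44%

Elena reaches Greywick along 3 paths.
Via Rowan: 46% × 56% = 25.76%.
Direct stake: 16% = 16%.
Via Cinder: 94% × 22% = 20.68%.
Total: 25.76% + 16% + 20.68% = 62.44%.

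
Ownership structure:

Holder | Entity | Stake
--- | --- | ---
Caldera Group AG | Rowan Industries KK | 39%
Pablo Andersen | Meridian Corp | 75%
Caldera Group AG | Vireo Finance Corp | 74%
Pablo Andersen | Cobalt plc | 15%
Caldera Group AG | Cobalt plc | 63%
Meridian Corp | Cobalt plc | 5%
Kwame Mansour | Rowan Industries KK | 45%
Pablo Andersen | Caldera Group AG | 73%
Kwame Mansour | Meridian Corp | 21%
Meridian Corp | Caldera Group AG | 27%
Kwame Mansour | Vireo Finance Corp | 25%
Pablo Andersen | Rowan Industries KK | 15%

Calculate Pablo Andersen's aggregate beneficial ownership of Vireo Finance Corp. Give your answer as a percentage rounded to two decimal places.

69.01%

Pablo reaches Vireo along 2 paths.
Via Caldera: 73% × 74% = 54.02%.
Via Meridian → Caldera: 75% × 27% × 74% = 14.985%.
Total: 54.02% + 14.985% = 69.005%.
Rounded: 69.01%.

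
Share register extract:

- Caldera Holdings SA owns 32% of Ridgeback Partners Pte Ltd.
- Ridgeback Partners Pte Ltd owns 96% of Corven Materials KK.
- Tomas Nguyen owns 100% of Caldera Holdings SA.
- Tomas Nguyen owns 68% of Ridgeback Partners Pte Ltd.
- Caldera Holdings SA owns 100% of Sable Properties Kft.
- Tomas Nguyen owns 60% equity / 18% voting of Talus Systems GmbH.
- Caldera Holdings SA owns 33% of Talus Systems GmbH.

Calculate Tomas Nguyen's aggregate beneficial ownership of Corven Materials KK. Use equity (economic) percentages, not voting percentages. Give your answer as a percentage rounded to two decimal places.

Tomas reaches Corven along 2 paths.
Via Ridgeback: 68% × 96% = 65.28%.
Via Caldera → Ridgeback: 100% × 32% × 96% = 30.72%.
Total: 65.28% + 30.72% = 96%.
Rounded: 96.00%.

96.00%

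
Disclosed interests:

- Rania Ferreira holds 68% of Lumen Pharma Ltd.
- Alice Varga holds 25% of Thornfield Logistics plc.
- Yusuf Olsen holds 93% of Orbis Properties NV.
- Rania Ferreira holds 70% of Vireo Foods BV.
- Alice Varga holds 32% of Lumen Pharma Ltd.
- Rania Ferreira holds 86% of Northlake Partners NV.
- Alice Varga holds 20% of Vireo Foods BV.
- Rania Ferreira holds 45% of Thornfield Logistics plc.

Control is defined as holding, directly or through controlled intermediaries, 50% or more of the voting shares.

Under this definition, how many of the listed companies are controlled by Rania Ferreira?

Rania holds 86% of Northlake, so Rania controls Northlake.
Rania holds 70% of Vireo, so Rania controls Vireo.
Rania holds 68% of Lumen, so Rania controls Lumen.
No other company's threshold is met.
Rania controls 3 companies.

3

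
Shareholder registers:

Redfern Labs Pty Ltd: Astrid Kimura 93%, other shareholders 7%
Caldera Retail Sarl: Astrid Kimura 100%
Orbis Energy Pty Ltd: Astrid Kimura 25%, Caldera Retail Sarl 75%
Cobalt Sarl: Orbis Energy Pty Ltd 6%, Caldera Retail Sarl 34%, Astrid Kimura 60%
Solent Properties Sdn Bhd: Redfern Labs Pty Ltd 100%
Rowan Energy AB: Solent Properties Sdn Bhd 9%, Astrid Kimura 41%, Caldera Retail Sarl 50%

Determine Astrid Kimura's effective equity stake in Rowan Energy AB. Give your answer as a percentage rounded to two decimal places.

99.37%

Astrid reaches Rowan along 3 paths.
Via Redfern → Solent: 93% × 100% × 9% = 8.37%.
Direct stake: 41% = 41%.
Via Caldera: 100% × 50% = 50%.
Total: 8.37% + 41% + 50% = 99.37%.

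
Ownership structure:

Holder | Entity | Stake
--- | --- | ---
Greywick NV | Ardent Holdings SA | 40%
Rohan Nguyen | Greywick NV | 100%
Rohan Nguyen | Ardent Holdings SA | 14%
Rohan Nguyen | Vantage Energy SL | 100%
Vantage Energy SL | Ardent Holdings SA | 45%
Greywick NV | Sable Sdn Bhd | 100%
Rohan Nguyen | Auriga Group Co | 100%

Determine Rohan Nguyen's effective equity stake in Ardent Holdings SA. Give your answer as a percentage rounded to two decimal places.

Rohan reaches Ardent along 3 paths.
Via Vantage: 100% × 45% = 45%.
Direct stake: 14% = 14%.
Via Greywick: 100% × 40% = 40%.
Total: 45% + 14% + 40% = 99%.
Rounded: 99.00%.

99.00%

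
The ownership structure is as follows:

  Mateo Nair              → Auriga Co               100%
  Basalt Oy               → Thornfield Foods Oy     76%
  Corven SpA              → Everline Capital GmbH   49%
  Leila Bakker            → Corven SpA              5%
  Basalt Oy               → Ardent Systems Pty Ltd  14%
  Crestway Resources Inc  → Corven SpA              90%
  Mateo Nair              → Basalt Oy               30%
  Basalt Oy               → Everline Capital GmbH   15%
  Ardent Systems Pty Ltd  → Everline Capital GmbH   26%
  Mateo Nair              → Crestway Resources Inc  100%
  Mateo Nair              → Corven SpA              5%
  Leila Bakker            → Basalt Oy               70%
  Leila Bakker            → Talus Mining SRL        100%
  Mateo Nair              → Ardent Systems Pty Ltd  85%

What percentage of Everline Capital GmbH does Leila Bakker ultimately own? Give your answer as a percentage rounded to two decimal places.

Leila reaches Everline along 3 paths.
Via Basalt: 70% × 15% = 10.5%.
Via Corven: 5% × 49% = 2.45%.
Via Basalt → Ardent: 70% × 14% × 26% = 2.548%.
Total: 10.5% + 2.45% + 2.548% = 15.498%.
Rounded: 15.50%.

15.50%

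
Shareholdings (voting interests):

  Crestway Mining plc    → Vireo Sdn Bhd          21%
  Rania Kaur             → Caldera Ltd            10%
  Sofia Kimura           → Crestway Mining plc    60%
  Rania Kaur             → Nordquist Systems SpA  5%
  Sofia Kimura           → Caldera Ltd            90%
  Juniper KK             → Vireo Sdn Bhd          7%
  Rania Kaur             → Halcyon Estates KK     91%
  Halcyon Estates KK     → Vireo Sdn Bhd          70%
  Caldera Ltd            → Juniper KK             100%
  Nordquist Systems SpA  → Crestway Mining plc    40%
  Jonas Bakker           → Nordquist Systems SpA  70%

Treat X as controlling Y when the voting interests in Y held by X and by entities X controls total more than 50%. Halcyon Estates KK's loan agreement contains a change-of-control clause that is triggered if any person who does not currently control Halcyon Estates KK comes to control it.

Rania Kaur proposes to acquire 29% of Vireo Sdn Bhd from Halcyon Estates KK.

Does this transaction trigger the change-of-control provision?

The purchase adds only to Rania's holdings (Halcyon's stake shrinks), so Rania is the only person who could newly come to control Halcyon.
Rania holds 91% of Halcyon, so Rania controls Halcyon.
So Rania already controls Halcyon before the transaction.
After the purchase, Rania holds 29% of Vireo directly, and Halcyon's stake falls to 41%.
Rania controlled Halcyon already, so this is not a new person acquiring control; every other person's position is unchanged or reduced.
No new person acquires control, so the clause is not triggered.

No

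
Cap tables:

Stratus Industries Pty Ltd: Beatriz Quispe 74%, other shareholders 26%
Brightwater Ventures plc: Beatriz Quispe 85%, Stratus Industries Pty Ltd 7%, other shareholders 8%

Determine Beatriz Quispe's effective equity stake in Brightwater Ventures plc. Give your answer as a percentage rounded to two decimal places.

Beatriz reaches Brightwater along 2 paths.
Direct stake: 85% = 85%.
Via Stratus: 74% × 7% = 5.18%.
Total: 85% + 5.18% = 90.18%.

90.18%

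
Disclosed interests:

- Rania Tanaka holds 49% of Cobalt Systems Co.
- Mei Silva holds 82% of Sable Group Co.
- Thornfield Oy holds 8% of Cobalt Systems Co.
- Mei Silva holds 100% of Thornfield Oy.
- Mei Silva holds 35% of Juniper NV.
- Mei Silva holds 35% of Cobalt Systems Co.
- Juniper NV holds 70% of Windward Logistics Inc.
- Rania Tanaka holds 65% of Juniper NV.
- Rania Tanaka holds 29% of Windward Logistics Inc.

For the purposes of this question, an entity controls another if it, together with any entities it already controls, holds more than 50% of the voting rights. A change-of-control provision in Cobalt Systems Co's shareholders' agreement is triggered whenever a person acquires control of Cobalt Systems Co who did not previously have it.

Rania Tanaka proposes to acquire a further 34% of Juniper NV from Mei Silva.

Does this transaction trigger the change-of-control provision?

The purchase adds only to Rania's holdings (Mei's stake shrinks), so Rania is the only person who could newly come to control Cobalt.
Rania holds 65% of Juniper, so Rania controls Juniper.
Rania and Juniper together hold 29% + 70% = 99% of Windward, so Rania controls Windward.
In Cobalt, Rania's side holds only 49%, not > 50%.
So before the transaction, Rania does not control Cobalt.
After the purchase, Rania's direct stake in Juniper rises to 65% + 34% = 99%, and Mei's stake falls to 1%.
Rania holds 99% of Juniper, so Rania controls Juniper.
After the transaction, Rania's side holds 49% of Cobalt, not > 50%, so Rania still does not control Cobalt.
No new person acquires control, so the clause is not triggered.

No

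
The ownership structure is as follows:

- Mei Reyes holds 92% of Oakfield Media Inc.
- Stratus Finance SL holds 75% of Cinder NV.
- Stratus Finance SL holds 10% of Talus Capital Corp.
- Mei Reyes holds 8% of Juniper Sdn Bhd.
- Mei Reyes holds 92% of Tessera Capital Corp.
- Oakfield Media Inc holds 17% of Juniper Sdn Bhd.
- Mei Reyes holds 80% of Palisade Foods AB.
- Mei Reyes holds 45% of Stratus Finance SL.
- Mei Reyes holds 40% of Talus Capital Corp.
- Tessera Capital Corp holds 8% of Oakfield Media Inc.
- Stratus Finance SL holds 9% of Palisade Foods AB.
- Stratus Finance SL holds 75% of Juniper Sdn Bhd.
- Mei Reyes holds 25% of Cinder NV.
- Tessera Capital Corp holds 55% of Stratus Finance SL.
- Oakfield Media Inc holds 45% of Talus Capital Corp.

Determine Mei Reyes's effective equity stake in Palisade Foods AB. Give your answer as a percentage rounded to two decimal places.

Mei reaches Palisade along 3 paths.
Via Stratus: 45% × 9% = 4.05%.
Via Tessera → Stratus: 92% × 55% × 9% = 4.554%.
Direct stake: 80% = 80%.
Total: 4.05% + 4.554% + 80% = 88.604%.
Rounded: 88.60%.

88.60%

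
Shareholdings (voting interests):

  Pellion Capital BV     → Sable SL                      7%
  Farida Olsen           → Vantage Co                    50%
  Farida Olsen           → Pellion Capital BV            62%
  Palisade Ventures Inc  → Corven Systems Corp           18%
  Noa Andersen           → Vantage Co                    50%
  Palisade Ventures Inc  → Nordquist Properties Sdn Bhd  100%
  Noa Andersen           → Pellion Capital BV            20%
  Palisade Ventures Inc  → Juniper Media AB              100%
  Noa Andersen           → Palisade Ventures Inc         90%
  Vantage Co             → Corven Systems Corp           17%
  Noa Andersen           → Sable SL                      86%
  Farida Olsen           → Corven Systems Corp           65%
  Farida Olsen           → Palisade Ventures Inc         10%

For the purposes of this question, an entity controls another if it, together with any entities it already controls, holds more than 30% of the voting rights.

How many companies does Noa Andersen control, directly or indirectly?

6

Noa holds 90% of Palisade, so Noa controls Palisade.
Palisade holds 100% of Juniper, so Noa controls Juniper.
Noa holds 50% of Vantage, so Noa controls Vantage.
Palisade holds 100% of Nordquist, so Noa controls Nordquist.
Noa holds 86% of Sable, so Noa controls Sable.
Vantage and Palisade together hold 17% + 18% = 35% of Corven, so Noa controls Corven.
No other company's threshold is met.
Noa controls 6 companies.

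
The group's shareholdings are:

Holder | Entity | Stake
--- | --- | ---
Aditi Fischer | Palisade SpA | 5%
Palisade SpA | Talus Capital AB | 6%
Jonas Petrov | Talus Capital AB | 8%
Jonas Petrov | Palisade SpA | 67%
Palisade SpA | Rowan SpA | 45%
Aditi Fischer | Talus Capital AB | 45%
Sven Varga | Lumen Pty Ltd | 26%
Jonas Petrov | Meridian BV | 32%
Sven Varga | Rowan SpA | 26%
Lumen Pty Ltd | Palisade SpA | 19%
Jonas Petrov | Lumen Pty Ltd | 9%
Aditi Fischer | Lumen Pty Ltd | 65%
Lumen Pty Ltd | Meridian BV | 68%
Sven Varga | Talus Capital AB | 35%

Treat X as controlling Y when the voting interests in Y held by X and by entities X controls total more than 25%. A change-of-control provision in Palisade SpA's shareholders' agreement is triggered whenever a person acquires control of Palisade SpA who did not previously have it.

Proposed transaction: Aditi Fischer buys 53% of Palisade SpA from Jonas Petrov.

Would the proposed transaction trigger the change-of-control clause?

The purchase adds only to Aditi's holdings (Jonas's stake shrinks), so Aditi is the only person who could newly come to control Palisade.
Aditi holds 65% of Lumen, so Aditi controls Lumen.
Aditi holds 45% of Talus, so Aditi controls Talus.
Lumen holds 68% of Meridian, so Aditi controls Meridian.
In Palisade, Aditi's side holds only 5% + 19% = 24%, not > 25%.
So before the transaction, Aditi does not control Palisade.
After the purchase, Aditi's direct stake in Palisade rises to 5% + 53% = 58%, and Jonas's stake falls to 14%.
Aditi and Lumen together hold 58% + 19% = 77% of Palisade, so Aditi controls Palisade.
Aditi did not control Palisade before and does after, so the clause is triggered.

Yes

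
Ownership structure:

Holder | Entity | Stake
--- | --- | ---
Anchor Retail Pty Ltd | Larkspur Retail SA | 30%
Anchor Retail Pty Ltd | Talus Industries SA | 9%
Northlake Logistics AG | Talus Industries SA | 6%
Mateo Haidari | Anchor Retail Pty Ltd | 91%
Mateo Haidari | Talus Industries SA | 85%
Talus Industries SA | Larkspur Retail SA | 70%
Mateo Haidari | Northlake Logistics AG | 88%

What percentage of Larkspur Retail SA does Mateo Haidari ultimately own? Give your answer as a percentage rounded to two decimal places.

96.23%

Mateo reaches Larkspur along 4 paths.
Via Anchor → Talus: 91% × 9% × 70% = 5.733%.
Via Northlake → Talus: 88% × 6% × 70% = 3.696%.
Via Talus: 85% × 70% = 59.5%.
Via Anchor: 91% × 30% = 27.3%.
Total: 5.733% + 3.696% + 59.5% + 27.3% = 96.229%.
Rounded: 96.23%.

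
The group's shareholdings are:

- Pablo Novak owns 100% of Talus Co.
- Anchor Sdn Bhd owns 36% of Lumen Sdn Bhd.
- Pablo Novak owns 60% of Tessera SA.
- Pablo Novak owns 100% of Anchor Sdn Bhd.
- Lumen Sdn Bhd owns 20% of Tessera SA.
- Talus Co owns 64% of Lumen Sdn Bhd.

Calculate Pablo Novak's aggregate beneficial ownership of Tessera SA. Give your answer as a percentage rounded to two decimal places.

80.00%

Pablo reaches Tessera along 3 paths.
Direct stake: 60% = 60%.
Via Anchor → Lumen: 100% × 36% × 20% = 7.2%.
Via Talus → Lumen: 100% × 64% × 20% = 12.8%.
Total: 60% + 7.2% + 12.8% = 80%.
Rounded: 80.00%.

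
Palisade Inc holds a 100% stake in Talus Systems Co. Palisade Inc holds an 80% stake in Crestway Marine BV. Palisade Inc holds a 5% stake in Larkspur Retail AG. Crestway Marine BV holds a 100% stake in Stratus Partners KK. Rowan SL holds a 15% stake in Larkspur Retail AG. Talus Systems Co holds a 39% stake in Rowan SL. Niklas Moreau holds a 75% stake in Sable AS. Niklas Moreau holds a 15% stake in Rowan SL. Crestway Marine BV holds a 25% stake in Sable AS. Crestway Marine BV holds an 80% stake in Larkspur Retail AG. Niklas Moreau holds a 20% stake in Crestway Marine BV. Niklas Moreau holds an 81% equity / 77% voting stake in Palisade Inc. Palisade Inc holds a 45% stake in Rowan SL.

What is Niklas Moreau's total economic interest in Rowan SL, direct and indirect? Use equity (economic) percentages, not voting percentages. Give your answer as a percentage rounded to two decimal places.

Niklas reaches Rowan along 3 paths.
Via Palisade → Talus: 81% × 100% × 39% = 31.59%.
Direct stake: 15% = 15%.
Via Palisade: 81% × 45% = 36.45%.
Total: 31.59% + 15% + 36.45% = 83.04%.

83.04%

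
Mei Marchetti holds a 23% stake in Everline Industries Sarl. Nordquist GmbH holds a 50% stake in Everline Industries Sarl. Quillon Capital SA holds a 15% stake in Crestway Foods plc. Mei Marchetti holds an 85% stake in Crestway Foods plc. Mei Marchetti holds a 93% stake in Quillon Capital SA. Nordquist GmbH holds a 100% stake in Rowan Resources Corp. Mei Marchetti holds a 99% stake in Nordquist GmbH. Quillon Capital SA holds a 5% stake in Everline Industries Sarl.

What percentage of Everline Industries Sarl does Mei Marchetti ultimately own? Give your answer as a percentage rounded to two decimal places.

Mei reaches Everline along 3 paths.
Direct stake: 23% = 23%.
Via Nordquist: 99% × 50% = 49.5%.
Via Quillon: 93% × 5% = 4.65%.
Total: 23% + 49.5% + 4.65% = 77.15%.

77.15%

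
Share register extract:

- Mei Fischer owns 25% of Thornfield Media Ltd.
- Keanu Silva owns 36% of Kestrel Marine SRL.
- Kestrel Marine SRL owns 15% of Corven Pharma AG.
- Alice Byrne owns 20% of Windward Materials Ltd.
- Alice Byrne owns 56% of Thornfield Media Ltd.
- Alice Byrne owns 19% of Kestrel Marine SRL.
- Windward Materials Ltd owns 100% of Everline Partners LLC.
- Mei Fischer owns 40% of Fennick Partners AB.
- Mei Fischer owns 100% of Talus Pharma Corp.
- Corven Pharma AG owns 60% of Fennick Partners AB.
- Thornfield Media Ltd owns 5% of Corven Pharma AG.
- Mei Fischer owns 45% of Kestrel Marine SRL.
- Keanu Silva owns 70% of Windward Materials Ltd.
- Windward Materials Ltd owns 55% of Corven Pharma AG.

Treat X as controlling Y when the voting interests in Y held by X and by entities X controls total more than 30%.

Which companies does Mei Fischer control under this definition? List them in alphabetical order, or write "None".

Mei holds 45% of Kestrel, so Mei controls Kestrel.
Mei holds 40% of Fennick, so Mei controls Fennick.
Mei holds 100% of Talus, so Mei controls Talus.
No other company's threshold is met.

Fennick Partners AB, Kestrel Marine SRL, Talus Pharma Corp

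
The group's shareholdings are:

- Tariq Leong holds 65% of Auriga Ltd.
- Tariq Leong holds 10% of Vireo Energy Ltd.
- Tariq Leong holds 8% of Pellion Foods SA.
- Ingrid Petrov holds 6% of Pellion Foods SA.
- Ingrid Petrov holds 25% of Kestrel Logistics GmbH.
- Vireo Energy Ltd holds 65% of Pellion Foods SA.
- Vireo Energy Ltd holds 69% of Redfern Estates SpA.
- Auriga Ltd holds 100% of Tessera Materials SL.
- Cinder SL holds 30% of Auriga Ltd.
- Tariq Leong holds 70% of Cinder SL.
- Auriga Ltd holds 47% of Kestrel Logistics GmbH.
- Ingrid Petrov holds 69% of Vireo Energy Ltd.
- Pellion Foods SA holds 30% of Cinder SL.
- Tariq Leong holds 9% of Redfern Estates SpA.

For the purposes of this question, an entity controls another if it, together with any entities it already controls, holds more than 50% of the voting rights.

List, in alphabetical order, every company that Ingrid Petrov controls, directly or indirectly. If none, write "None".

Ingrid holds 69% of Vireo, so Ingrid controls Vireo.
Vireo and Ingrid together hold 65% + 6% = 71% of Pellion, so Ingrid controls Pellion.
Vireo holds 69% of Redfern, so Ingrid controls Redfern.
No other company's threshold is met.

Pellion Foods SA, Redfern Estates SpA, Vireo Energy Ltd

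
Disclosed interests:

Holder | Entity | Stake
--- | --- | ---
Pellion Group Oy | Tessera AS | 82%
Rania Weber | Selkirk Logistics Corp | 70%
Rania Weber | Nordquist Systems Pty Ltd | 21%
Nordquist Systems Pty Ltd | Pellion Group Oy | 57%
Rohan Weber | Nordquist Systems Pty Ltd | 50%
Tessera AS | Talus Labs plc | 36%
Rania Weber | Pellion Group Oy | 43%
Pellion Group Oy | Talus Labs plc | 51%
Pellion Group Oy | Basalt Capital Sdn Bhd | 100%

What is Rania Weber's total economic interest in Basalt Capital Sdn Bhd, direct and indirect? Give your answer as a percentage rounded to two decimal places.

54.97%

Rania reaches Basalt along 2 paths.
Via Pellion: 43% × 100% = 43%.
Via Nordquist → Pellion: 21% × 57% × 100% = 11.97%.
Total: 43% + 11.97% = 54.97%.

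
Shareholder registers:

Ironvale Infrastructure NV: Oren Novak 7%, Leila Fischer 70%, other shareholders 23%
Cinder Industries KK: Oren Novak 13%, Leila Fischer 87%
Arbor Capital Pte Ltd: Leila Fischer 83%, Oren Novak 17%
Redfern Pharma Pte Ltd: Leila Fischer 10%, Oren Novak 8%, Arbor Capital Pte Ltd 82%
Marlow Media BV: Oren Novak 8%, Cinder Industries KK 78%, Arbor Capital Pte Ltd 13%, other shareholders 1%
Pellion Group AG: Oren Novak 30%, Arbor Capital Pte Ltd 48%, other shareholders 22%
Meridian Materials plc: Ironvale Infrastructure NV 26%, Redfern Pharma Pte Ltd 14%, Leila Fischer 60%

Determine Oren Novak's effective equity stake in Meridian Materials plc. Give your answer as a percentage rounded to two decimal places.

Oren reaches Meridian along 3 paths.
Via Ironvale: 7% × 26% = 1.82%.
Via Redfern: 8% × 14% = 1.12%.
Via Arbor → Redfern: 17% × 82% × 14% = 1.9516%.
Total: 1.82% + 1.12% + 1.9516% = 4.8916%.
Rounded: 4.89%.

4.89%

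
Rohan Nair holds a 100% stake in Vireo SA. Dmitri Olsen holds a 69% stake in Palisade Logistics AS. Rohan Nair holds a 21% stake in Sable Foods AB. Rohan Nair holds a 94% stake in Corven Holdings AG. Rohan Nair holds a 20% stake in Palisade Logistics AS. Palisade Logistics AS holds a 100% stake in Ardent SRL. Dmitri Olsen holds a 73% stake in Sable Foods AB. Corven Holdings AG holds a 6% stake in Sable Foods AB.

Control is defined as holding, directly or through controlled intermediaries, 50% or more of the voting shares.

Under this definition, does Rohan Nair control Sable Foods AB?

No

Rohan holds 94% of Corven, so Rohan controls Corven.
Rohan holds 100% of Vireo, so Rohan controls Vireo.
In Sable, Rohan's side holds only 21% + 6% = 27%, not ≥ 50%.
So Rohan does not control Sable.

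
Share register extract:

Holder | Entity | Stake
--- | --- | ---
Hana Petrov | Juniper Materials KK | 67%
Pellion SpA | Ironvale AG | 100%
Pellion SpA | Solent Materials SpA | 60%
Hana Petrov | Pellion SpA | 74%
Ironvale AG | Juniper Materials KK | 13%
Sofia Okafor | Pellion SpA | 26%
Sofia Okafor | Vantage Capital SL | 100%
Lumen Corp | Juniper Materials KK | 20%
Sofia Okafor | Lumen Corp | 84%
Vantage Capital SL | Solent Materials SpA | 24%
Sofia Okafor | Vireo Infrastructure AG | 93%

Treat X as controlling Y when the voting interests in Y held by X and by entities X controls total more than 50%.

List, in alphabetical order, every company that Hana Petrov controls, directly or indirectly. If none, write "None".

Hana holds 74% of Pellion, so Hana controls Pellion.
Pellion holds 100% of Ironvale, so Hana controls Ironvale.
Pellion holds 60% of Solent, so Hana controls Solent.
Hana and Ironvale together hold 67% + 13% = 80% of Juniper, so Hana controls Juniper.
No other company's threshold is met.

Ironvale AG, Juniper Materials KK, Pellion SpA, Solent Materials SpA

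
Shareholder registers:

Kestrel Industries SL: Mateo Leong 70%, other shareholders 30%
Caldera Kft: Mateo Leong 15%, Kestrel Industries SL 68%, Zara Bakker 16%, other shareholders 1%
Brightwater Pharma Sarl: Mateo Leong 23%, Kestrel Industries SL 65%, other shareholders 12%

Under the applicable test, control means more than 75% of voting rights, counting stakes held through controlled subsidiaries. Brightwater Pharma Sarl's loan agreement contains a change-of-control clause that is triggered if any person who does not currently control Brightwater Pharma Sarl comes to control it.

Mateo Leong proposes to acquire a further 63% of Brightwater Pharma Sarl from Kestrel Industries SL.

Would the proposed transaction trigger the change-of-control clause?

Yes

The purchase adds only to Mateo's holdings (Kestrel's stake shrinks), so Mateo is the only person who could newly come to control Brightwater.
Mateo's largest direct stake is 70% in Kestrel, which does not meet the threshold, so Mateo controls no company.
In Brightwater, Mateo's side holds only 23%, not > 75%.
So before the transaction, Mateo does not control Brightwater.
After the purchase, Mateo's direct stake in Brightwater rises to 23% + 63% = 86%, and Kestrel's stake falls to 2%.
Mateo holds 86% of Brightwater, so Mateo controls Brightwater.
Mateo did not control Brightwater before and does after, so the clause is triggered.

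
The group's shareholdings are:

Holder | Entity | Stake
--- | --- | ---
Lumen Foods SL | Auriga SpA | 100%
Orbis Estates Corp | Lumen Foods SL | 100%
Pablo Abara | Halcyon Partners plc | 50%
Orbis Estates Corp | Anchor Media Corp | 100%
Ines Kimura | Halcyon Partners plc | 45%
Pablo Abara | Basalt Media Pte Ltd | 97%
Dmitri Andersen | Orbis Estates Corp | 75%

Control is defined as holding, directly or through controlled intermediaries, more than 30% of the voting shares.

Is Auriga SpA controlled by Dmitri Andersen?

Dmitri holds 75% of Orbis, so Dmitri controls Orbis.
Orbis holds 100% of Lumen, so Dmitri controls Lumen.
Lumen holds 100% of Auriga, so Dmitri controls Auriga.

Yes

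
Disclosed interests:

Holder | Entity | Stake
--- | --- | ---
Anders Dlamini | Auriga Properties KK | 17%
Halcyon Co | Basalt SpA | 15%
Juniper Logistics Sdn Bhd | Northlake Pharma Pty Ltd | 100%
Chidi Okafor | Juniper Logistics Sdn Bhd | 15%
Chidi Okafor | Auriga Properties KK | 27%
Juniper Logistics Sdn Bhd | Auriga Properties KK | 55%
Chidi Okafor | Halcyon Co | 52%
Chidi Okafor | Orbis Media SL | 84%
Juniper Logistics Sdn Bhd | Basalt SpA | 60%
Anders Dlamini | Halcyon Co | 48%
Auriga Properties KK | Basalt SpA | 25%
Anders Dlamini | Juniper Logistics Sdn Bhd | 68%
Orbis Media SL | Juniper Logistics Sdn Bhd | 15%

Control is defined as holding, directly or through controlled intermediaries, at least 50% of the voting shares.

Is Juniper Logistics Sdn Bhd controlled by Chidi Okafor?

No

Chidi holds 84% of Orbis, so Chidi controls Orbis.
Chidi holds 52% of Halcyon, so Chidi controls Halcyon.
In Juniper, Chidi's side holds only 15% + 15% = 30%, not ≥ 50%.
So Chidi does not control Juniper.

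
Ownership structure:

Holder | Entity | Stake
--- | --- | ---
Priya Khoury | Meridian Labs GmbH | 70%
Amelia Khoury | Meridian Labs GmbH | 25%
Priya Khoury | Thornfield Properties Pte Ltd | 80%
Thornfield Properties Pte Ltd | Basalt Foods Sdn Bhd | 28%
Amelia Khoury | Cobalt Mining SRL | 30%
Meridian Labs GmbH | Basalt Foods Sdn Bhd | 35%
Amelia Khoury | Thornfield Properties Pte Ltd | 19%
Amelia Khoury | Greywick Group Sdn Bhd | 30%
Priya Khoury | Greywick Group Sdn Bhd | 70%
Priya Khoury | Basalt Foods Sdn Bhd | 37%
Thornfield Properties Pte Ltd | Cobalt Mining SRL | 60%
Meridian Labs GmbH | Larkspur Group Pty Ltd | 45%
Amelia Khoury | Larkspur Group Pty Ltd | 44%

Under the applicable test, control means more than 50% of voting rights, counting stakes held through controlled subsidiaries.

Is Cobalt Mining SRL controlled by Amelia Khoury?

No

Amelia's largest direct stake is 44% in Larkspur, which does not meet the threshold, so Amelia controls no company.
In Cobalt, Amelia's side holds only 30%, not > 50%.
So Amelia does not control Cobalt.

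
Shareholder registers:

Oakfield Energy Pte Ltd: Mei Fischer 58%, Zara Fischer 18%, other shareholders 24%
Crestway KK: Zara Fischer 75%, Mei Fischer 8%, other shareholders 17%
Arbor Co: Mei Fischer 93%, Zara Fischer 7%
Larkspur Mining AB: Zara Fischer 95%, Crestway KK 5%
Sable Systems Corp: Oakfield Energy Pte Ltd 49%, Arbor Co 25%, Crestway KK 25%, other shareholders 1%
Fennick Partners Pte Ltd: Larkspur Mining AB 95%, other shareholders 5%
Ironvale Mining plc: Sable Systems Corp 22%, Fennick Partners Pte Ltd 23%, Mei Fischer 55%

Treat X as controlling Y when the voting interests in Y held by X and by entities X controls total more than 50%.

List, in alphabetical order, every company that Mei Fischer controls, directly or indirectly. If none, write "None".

Arbor Co, Ironvale Mining plc, Oakfield Energy Pte Ltd, Sable Systems Corp

Mei holds 58% of Oakfield, so Mei controls Oakfield.
Mei holds 93% of Arbor, so Mei controls Arbor.
Oakfield and Arbor together hold 49% + 25% = 74% of Sable, so Mei controls Sable.
Sable and Mei together hold 22% + 55% = 77% of Ironvale, so Mei controls Ironvale.
No other company's threshold is met.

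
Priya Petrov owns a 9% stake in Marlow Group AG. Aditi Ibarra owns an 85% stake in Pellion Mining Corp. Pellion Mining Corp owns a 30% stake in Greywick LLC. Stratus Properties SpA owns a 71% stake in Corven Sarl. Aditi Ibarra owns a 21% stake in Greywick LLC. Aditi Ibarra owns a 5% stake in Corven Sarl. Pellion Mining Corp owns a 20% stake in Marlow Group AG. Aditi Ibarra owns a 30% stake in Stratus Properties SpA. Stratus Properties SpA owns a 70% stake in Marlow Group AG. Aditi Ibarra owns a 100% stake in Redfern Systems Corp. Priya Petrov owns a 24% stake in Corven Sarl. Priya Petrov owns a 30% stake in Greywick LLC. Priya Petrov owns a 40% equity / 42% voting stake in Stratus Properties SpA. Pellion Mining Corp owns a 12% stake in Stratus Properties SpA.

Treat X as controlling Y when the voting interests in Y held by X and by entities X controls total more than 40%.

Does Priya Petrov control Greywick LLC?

No

Priya holds 42% of Stratus, so Priya controls Stratus.
Stratus and Priya together hold 71% + 24% = 95% of Corven, so Priya controls Corven.
Priya and Stratus together hold 9% + 70% = 79% of Marlow, so Priya controls Marlow.
In Greywick, Priya's side holds only 30%, not > 40%.
So Priya does not control Greywick.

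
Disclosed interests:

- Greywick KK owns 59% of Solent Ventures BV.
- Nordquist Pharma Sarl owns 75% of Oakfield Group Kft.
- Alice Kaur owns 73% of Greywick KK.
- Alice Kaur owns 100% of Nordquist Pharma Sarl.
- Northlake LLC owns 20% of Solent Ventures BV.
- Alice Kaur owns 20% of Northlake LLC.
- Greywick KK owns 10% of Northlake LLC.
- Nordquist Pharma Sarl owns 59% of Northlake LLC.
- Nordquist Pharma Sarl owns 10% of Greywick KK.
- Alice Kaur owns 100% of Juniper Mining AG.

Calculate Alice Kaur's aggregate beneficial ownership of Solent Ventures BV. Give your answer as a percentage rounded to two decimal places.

66.43%

Alice reaches Solent along 6 paths.
Via Northlake: 20% × 20% = 4%.
Via Greywick → Northlake: 73% × 10% × 20% = 1.46%.
Via Nordquist → Greywick → Northlake: 100% × 10% × 10% × 20% = 0.2%.
Via Nordquist → Northlake: 100% × 59% × 20% = 11.8%.
Via Greywick: 73% × 59% = 43.07%.
Via Nordquist → Greywick: 100% × 10% × 59% = 5.9%.
Total: 4% + 1.46% + 0.2% + 11.8% + 43.07% + 5.9% = 66.43%.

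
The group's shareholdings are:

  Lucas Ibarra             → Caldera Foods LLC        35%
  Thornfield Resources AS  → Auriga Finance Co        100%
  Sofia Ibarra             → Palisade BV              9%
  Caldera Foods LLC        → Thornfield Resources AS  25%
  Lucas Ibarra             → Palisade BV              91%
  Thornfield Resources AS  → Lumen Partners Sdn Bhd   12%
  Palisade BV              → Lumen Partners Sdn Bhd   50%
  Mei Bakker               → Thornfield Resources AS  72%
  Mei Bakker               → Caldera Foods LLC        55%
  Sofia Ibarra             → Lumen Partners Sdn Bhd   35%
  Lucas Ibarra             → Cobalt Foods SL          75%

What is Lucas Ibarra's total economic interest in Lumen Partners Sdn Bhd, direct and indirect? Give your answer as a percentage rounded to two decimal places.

Lucas reaches Lumen along 2 paths.
Via Palisade: 91% × 50% = 45.5%.
Via Caldera → Thornfield: 35% × 25% × 12% = 1.05%.
Total: 45.5% + 1.05% = 46.55%.

46.55%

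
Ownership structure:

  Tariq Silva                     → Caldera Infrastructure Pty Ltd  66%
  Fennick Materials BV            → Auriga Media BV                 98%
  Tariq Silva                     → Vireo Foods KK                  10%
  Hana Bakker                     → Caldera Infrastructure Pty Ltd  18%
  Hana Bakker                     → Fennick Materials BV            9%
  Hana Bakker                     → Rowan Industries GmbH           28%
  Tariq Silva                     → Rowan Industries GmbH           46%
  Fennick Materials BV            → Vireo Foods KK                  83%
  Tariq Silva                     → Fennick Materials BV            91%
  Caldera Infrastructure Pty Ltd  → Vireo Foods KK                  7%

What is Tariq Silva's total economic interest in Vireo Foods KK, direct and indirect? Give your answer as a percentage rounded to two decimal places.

90.15%

Tariq reaches Vireo along 3 paths.
Direct stake: 10% = 10%.
Via Fennick: 91% × 83% = 75.53%.
Via Caldera: 66% × 7% = 4.62%.
Total: 10% + 75.53% + 4.62% = 90.15%.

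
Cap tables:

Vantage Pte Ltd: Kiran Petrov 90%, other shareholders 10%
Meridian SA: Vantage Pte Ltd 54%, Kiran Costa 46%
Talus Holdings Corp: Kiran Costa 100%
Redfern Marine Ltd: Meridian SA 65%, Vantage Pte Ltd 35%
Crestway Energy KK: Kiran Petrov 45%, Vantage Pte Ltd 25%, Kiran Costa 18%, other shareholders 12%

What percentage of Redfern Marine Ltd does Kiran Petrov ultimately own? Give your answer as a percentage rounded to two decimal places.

Kiran Petrov reaches Redfern along 2 paths.
Via Vantage → Meridian: 90% × 54% × 65% = 31.59%.
Via Vantage: 90% × 35% = 31.5%.
Total: 31.59% + 31.5% = 63.09%.

63.09%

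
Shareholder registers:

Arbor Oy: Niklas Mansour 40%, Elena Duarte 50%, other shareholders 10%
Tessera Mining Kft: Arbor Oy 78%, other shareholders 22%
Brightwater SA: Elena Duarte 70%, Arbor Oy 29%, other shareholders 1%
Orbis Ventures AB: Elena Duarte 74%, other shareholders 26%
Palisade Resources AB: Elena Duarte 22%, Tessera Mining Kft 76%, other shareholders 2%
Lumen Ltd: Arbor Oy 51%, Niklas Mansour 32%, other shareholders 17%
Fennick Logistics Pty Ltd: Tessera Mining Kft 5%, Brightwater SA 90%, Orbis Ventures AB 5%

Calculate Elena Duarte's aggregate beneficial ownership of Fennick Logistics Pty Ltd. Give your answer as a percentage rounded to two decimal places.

81.70%

Elena reaches Fennick along 4 paths.
Via Arbor → Tessera: 50% × 78% × 5% = 1.95%.
Via Brightwater: 70% × 90% = 63%.
Via Arbor → Brightwater: 50% × 29% × 90% = 13.05%.
Via Orbis: 74% × 5% = 3.7%.
Total: 1.95% + 63% + 13.05% + 3.7% = 81.7%.
Rounded: 81.70%.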